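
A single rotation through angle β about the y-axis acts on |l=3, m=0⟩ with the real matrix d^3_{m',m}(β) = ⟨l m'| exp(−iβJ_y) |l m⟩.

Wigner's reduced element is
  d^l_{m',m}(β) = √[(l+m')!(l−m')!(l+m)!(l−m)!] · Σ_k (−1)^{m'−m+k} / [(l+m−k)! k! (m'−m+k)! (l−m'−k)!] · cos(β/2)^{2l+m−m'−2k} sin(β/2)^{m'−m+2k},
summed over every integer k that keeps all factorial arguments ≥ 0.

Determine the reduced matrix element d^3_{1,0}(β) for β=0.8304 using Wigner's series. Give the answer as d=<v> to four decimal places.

d=-0.4076

d^3_{1,0}(β=0.8304) via Wigner's sum:
c=cos(0.8304/2)=0.915036, s=sin(0.8304/2)=0.403373; N=√[24·2·6·6]=41.569219
k∈{0,1,2} keeps every argument non-negative
  k=0: (−1)^1·41.5692/(12)·0.9150^5·0.4034^1 = -0.896370
  k=1: (−1)^2·41.5692/(4)·0.9150^3·0.4034^3 = +0.522572
  k=2: (−1)^3·41.5692/(12)·0.9150^1·0.4034^5 = -0.033850
d^3_{1,0}(0.8304) = -0.896370 +0.522572 -0.033850 = -0.407649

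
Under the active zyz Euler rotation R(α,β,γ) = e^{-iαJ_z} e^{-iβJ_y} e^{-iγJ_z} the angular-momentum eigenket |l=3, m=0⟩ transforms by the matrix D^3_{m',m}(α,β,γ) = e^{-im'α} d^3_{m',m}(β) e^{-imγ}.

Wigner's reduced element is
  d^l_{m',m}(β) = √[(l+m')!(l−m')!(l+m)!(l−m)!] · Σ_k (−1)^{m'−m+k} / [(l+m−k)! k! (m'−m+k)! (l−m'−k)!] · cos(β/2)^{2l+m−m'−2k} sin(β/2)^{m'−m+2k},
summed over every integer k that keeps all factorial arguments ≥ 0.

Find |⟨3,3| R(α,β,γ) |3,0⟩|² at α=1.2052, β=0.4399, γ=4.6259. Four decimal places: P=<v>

First d^3_{3,0}(β=0.4399), then the phase factors e^{-i(3)α} and e^{-i(0)γ}:
Half-angle: c=0.975908, s=0.218181. N=√(720·1·6·6)=160.996894
k∈{0} keeps every argument non-negative
  k=0: (−1)^3·160.9969/(36)·0.9759^3·0.2182^3 = -0.043171
d^3_{3,0}(0.4399) = -0.043171
|D^3_{3,0}|² = |d^3_{3,0}(β)|² = (-0.043171)² = 0.001864 (the z-rotation phases have unit modulus)

P=0.0019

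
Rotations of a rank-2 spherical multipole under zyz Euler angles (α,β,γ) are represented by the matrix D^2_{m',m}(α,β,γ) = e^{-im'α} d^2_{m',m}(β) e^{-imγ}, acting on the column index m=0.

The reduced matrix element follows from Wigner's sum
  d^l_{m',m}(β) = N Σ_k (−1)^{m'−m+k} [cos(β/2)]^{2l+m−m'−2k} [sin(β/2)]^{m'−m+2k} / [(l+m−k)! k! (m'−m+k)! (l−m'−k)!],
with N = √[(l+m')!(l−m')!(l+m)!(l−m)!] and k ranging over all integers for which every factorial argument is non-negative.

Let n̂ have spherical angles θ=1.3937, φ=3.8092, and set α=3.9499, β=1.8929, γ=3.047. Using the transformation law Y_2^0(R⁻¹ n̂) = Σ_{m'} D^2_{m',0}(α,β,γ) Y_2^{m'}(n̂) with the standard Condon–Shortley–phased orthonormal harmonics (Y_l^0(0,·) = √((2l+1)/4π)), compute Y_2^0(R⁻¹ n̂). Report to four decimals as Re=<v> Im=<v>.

Re=0.3987 Im=0.0000

Need the full column D^2_{m',0} for m'=−2..2 at α=3.9499, β=1.8929, γ=3.047.
cos(β/2)=0.584567, sin(β/2)=0.811345
d^2_{-2,0}: single k=2 term ⇒ +0.551005;  D = -0.025237+0.550427i
d^2_{-1,0}: k∈[1..2] ⇒ +0.396994 -0.764764 = -0.367769;  D = +0.254027+0.265941i
d^2_{0,0}: k∈[0..2] ⇒ +0.116772 -0.899788 +0.433334 = -0.349682;  D = -0.349682+0.000000i
d^2_{1,0}: k∈[0..1] ⇒ -0.396994 +0.764764 = +0.367769;  D = -0.254027+0.265941i
d^2_{2,0}: single k=0 term ⇒ +0.551005;  D = -0.025237-0.550427i
Y_2^{m'}(θ=1.3937,φ=3.8092) and Σ D·Y over m':
  (-0.0252+0.5504i)·(+0.0874-0.3639i)  (+0.2540+0.2659i)·(-0.1052+0.0829i)  (-0.3497+0.0000i)·(-0.2860+0.0000i)  (-0.2540+0.2659i)·(+0.1052+0.0829i)  (-0.0252-0.5504i)·(+0.0874+0.3639i)
Y_2^0(R⁻¹ n̂) = +0.398693-0.000000i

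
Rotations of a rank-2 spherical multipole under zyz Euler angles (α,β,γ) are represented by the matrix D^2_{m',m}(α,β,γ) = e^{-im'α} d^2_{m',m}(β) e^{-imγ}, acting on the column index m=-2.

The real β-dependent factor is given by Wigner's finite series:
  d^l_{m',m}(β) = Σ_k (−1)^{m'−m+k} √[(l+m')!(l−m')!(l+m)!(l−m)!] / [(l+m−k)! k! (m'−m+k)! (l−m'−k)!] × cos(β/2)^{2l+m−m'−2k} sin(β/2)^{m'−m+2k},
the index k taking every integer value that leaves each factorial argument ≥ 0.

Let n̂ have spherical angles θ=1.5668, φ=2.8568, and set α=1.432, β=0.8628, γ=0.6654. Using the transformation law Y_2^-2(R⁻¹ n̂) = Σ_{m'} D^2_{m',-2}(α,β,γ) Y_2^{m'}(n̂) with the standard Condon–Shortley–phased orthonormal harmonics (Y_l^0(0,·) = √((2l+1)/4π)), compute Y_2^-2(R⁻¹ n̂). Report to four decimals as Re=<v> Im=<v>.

Re=-0.0211 Im=-0.3807

Need the full column D^2_{m',-2} for m'=−2..2 at α=1.432, β=0.8628, γ=0.6654.
cos(β/2)=0.908381, sin(β/2)=0.418143
d^2_{-2,-2}: single k=0 term ⇒ +0.680883;  D = -0.336892-0.591697i
d^2_{-1,-2}: single k=0 term ⇒ -0.626844;  D = +0.582408-0.231806i
d^2_{0,-2}: single k=0 term ⇒ +0.353396;  D = +0.084002+0.343267i
d^2_{1,-2}: single k=0 term ⇒ -0.132823;  D = -0.132143+0.013419i
d^2_{2,-2}: single k=0 term ⇒ +0.030570;  D = +0.001149-0.030549i
Y_2^{m'}(θ=1.5668,φ=2.8568) and Σ D·Y over m':
  (-0.3369-0.5917i)·(+0.3253+0.2083i)  (+0.5824-0.2318i)·(-0.0030-0.0009i)  (+0.0840+0.3433i)·(-0.3154+0.0000i)  (-0.1321+0.0134i)·(+0.0030-0.0009i)  (+0.0011-0.0305i)·(+0.3253-0.2083i)
Y_2^-2(R⁻¹ n̂) = -0.021120-0.380747i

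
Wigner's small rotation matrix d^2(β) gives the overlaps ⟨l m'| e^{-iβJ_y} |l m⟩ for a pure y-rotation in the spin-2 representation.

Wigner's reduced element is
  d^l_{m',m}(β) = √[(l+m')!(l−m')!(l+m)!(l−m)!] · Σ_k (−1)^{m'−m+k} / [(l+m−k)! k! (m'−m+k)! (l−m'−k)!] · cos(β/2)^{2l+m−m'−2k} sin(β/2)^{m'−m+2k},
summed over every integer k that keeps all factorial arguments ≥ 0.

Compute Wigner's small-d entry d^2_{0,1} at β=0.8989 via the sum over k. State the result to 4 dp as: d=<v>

d=0.5967

d^2_{0,1}(β=0.8989) via Wigner's sum:
With c≡cos(β/2)=0.900686 and s≡sin(β/2)=0.434470, N=[2·2·6·1]^{1/2}=4.898979
The bounds max(0,m−m')=1 and min(l+m,l−m')=2 give 2 terms
  k=1: (−1)^0·4.8990/(2)·0.9007^3·0.4345^1 = +0.777600
  k=2: (−1)^1·4.8990/(2)·0.9007^1·0.4345^3 = -0.180938
d^2_{0,1}(0.8989) = +0.777600 -0.180938 = +0.596662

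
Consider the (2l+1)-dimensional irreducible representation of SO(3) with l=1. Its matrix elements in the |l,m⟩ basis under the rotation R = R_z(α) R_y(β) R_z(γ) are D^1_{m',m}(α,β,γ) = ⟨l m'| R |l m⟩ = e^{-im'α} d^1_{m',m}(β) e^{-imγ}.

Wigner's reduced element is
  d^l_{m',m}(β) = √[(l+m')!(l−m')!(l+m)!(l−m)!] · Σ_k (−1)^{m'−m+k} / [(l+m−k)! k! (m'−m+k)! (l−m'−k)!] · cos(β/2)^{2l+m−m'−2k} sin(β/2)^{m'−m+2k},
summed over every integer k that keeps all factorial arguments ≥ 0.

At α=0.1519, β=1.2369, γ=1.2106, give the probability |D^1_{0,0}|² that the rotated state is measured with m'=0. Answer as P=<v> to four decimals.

D^1_{0,0}(0.1519,1.2369,1.2106) = e^{-i·0·0.1519}·d^1_{0,0}(1.2369)·e^{-i·0·1.2106}. Compute d first:
Half-angle: c=0.814778, s=0.579773. N=√(1·1·1·1)=1.000000
k∈{0,1} keeps every argument non-negative
  k=0: (−1)^0·1.0000/(1)·0.8148^2·0.5798^0 = +0.663863
  k=1: (−1)^1·1.0000/(1)·0.8148^0·0.5798^2 = -0.336137
d^1_{0,0}(1.2369) = +0.663863 -0.336137 = +0.327727
|D^1_{0,0}|² = |d^1_{0,0}(β)|² = (+0.327727)² = 0.107405 (the z-rotation phases have unit modulus)

P=0.1074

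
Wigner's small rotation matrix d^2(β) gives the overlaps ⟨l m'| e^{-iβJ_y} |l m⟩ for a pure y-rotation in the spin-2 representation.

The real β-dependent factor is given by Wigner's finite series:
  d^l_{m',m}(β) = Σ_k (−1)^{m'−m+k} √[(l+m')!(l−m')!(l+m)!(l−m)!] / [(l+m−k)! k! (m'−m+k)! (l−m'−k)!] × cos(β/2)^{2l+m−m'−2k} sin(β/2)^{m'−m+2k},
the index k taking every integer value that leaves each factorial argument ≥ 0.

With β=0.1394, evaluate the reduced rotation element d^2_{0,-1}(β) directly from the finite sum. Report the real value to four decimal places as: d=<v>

d=-0.1685

d^2_{0,-1}(β=0.1394) via Wigner's sum:
Half-angle: c=0.997572, s=0.069644. N=√(2·2·1·6)=4.898979
k: max(0,(-1)−(0))=0 … min(2+(-1),2−(0))=1
  k=0: (−1)^1·4.8990/(2)·0.9976^3·0.0696^1 = -0.169352
  k=1: (−1)^2·4.8990/(2)·0.9976^1·0.0696^3 = +0.000825
d^2_{0,-1}(0.1394) = -0.169352 +0.000825 = -0.168526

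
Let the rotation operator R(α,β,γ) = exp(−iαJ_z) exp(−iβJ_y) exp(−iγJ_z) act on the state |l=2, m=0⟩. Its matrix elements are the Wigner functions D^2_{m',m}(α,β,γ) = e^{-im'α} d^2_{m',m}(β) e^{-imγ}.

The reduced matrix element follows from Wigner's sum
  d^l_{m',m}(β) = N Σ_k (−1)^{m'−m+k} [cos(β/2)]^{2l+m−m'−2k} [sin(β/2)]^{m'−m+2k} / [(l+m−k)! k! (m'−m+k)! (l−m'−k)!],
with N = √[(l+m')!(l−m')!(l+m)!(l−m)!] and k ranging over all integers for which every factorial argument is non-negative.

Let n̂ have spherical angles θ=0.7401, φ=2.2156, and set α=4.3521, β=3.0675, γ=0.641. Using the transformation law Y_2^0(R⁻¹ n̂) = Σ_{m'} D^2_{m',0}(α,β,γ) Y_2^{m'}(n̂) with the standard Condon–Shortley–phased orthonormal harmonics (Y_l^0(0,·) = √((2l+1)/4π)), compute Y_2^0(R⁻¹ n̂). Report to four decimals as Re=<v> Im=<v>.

Re=0.2356 Im=0.0000

Need the full column D^2_{m',0} for m'=−2..2 at α=4.3521, β=3.0675, γ=0.641.
cos(β/2)=0.037038, sin(β/2)=0.999314
d^2_{-2,0}: single k=2 term ⇒ +0.003356;  D = -0.002521+0.002214i
d^2_{-1,0}: k∈[1..2] ⇒ +0.000124 -0.090537 = -0.090413;  D = +0.031875+0.084608i
d^2_{0,0}: k∈[0..2] ⇒ +0.000002 -0.005480 +0.997258 = +0.991780;  D = +0.991780+0.000000i
d^2_{1,0}: k∈[0..1] ⇒ -0.000124 +0.090537 = +0.090413;  D = -0.031875+0.084608i
d^2_{2,0}: single k=0 term ⇒ +0.003356;  D = -0.002521-0.002214i
Y_2^{m'}(θ=0.7401,φ=2.2156) and Σ D·Y over m':
  (-0.0025+0.0022i)·(-0.0487+0.1688i)  (+0.0319+0.0846i)·(-0.2312-0.3075i)  (+0.9918+0.0000i)·(+0.2005+0.0000i)  (-0.0319+0.0846i)·(+0.2312-0.3075i)  (-0.0025-0.0022i)·(-0.0487-0.1688i)
Y_2^0(R⁻¹ n̂) = +0.235634-0.000000i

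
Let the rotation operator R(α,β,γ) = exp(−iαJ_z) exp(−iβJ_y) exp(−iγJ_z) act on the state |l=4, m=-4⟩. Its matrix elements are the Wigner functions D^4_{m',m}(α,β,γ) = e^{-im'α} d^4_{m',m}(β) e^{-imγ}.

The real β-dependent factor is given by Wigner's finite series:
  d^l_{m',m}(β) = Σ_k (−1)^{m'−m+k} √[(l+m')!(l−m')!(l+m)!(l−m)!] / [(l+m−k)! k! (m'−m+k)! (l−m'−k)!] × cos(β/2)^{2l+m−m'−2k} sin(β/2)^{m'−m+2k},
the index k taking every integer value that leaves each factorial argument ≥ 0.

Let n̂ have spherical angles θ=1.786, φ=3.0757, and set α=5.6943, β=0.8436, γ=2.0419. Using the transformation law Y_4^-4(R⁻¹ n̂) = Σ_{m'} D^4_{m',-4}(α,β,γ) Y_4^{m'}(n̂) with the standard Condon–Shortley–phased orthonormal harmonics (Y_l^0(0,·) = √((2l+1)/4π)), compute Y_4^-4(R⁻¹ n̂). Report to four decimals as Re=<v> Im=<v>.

Need the full column D^4_{m',-4} for m'=−4..4 at α=5.6943, β=0.8436, γ=2.0419.
cos(β/2)=0.912353, sin(β/2)=0.409403
d^4_{-4,-4}: single k=0 term ⇒ +0.480071;  D = +0.427771-0.217899i
d^4_{-3,-4}: single k=0 term ⇒ -0.609310;  D = -0.605090-0.071586i
d^4_{-2,-4}: single k=0 term ⇒ +0.511518;  D = +0.389032+0.332121i
d^4_{-1,-4}: single k=0 term ⇒ -0.324611;  D = -0.088231-0.312391i
d^4_{0,-4}: single k=0 term ⇒ +0.162857;  D = -0.050242+0.154914i
d^4_{1,-4}: single k=0 term ⇒ -0.065364;  D = +0.051303-0.040503i
d^4_{2,-4}: single k=0 term ⇒ +0.020740;  D = -0.020675+0.001645i
d^4_{3,-4}: single k=0 term ⇒ -0.004975;  D = +0.004343+0.002426i
d^4_{4,-4}: single k=0 term ⇒ +0.000789;  D = -0.000359-0.000703i
Y_4^{m'}(θ=1.786,φ=3.0757) and Σ D·Y over m':
  (+0.4278-0.2179i)·(+0.3892+0.1050i)  (-0.6051-0.0716i)·(+0.2444+0.0489i)  (+0.3890+0.3321i)·(-0.2155-0.0286i)  (-0.0882-0.3124i)·(-0.2640-0.0174i)  (-0.0502+0.1549i)·(+0.1803+0.0000i)  (+0.0513-0.0405i)·(+0.2640-0.0174i)  (-0.0207+0.0016i)·(-0.2155+0.0286i)  (+0.0043+0.0024i)·(-0.2444+0.0489i)  (-0.0004-0.0007i)·(+0.3892-0.1050i)
Y_4^-4(R⁻¹ n̂) = -0.004693-0.070859i

Re=-0.0047 Im=-0.0709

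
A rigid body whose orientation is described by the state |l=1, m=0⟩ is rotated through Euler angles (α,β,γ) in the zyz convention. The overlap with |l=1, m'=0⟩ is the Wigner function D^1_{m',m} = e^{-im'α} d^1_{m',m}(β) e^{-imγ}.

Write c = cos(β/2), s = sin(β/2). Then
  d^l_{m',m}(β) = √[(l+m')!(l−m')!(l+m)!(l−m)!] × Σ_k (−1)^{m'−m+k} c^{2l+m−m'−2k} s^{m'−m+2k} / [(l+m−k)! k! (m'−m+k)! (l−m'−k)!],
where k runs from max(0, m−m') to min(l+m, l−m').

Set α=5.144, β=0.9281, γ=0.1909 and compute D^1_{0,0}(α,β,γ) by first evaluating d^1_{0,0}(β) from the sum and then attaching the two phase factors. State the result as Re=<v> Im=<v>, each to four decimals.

Re=0.5994 Im=0.0000

Split into d^1_{0,0}(β=0.9281) × two z-phases.
c=cos(0.9281/2)=0.894247, s=sin(0.9281/2)=0.447573; N=√[1·1·1·1]=1.000000
k∈{0,1} keeps every argument non-negative
  k=0: (−1)^0·1.0000/(1)·0.8942^2·0.4476^0 = +0.799678
  k=1: (−1)^1·1.0000/(1)·0.8942^0·0.4476^2 = -0.200322
d^1_{0,0}(0.9281) = +0.799678 -0.200322 = +0.599356
Phases: e^{-i·(0)·5.144}=+1.000000+0.000000i, e^{-i·(0)·0.1909}=+1.000000+0.000000i ⇒ D=+0.599356+0.000000i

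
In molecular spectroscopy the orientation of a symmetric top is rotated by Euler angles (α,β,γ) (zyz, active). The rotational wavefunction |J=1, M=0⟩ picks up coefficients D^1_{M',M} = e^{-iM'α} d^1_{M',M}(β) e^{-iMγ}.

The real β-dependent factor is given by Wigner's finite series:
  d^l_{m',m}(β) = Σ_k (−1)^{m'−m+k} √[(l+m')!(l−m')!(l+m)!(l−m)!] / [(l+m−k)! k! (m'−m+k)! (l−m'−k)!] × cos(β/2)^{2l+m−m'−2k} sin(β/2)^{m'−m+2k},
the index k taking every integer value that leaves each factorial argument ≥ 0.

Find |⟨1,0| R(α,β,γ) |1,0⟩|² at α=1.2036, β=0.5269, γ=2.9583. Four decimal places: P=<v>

Split into d^1_{0,0}(β=0.5269) × two z-phases.
c=cos(0.5269/2)=0.965497, s=sin(0.5269/2)=0.260413; N=√[1·1·1·1]=1.000000
k∈{0,1} keeps every argument non-negative
  k=0: (−1)^0·1.0000/(1)·0.9655^2·0.2604^0 = +0.932185
  k=1: (−1)^1·1.0000/(1)·0.9655^0·0.2604^2 = -0.067815
d^1_{0,0}(0.5269) = +0.932185 -0.067815 = +0.864370
|D^1_{0,0}|² = |d^1_{0,0}(β)|² = (+0.864370)² = 0.747136 (the z-rotation phases have unit modulus)

P=0.7471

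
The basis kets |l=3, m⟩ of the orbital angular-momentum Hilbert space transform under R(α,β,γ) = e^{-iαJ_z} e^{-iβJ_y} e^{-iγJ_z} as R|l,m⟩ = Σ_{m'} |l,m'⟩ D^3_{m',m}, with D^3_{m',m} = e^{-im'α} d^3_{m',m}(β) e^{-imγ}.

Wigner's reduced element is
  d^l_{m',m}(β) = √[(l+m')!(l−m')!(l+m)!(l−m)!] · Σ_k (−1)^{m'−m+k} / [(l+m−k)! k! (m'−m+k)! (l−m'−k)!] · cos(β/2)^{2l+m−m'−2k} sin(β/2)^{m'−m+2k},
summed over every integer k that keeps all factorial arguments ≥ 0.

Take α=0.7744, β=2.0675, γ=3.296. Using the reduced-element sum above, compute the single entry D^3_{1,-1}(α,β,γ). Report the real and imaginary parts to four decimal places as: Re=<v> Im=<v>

Re=0.3544 Im=-0.2530

First d^3_{1,-1}(β=2.0675), then the phase factors e^{-i(1)α} and e^{-i(-1)γ}:
Half-angle: c=0.511600, s=0.859224. N=√(24·2·2·24)=48.000000
The bounds max(0,m−m')=0 and min(l+m,l−m')=2 give 3 terms
  k=0: (−1)^2·48.0000/(8)·0.5116^4·0.8592^2 = +0.303450
  k=1: (−1)^3·48.0000/(6)·0.5116^2·0.8592^4 = -1.141238
  k=2: (−1)^4·48.0000/(48)·0.5116^0·0.8592^6 = +0.402381
d^3_{1,-1}(2.0675) = +0.303450 -1.141238 +0.402381 = -0.435408
Attach z-rotation phases: D = e^{-i(1)(0.7744)}·(-0.435408)·e^{-i(-1)(3.296)} = +0.354371-0.252985i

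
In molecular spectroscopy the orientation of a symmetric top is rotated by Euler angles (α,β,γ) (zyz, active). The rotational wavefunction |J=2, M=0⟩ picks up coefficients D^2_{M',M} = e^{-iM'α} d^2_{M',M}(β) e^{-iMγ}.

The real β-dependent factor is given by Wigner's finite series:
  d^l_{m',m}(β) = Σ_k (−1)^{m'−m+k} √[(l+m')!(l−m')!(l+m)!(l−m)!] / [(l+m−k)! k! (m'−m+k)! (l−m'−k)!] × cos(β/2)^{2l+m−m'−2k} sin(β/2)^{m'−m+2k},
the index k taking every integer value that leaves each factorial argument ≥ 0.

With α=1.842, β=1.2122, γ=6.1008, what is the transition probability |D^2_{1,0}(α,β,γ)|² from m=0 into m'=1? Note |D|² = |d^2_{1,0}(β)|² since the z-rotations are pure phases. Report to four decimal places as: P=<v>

Split into d^2_{1,0}(β=1.2122) × two z-phases.
With c≡cos(β/2)=0.821876 and s≡sin(β/2)=0.569666, N=[6·1·2·2]^{1/2}=4.898979
k: max(0,(0)−(1))=0 … min(2+(0),2−(1))=1
  k=0: (−1)^1·4.8990/(2)·0.8219^3·0.5697^1 = -0.774667
  k=1: (−1)^2·4.8990/(2)·0.8219^1·0.5697^3 = +0.372172
d^2_{1,0}(1.2122) = -0.774667 +0.372172 = -0.402495
|D^2_{1,0}|² = |d^2_{1,0}(β)|² = (-0.402495)² = 0.162002 (the z-rotation phases have unit modulus)

P=0.1620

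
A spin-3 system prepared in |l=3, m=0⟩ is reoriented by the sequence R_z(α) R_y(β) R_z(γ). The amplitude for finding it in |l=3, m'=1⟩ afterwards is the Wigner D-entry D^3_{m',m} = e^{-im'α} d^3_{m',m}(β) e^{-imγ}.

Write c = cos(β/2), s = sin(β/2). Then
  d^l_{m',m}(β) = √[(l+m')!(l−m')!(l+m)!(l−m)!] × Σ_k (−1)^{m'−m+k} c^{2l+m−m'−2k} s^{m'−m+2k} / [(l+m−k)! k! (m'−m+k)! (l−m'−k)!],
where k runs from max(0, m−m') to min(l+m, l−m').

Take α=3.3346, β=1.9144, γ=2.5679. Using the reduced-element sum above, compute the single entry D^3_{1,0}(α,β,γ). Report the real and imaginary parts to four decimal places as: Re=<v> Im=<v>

Split into d^3_{1,0}(β=1.9144) × two z-phases.
With c≡cos(β/2)=0.575811 and s≡sin(β/2)=0.817583, N=[24·2·6·6]^{1/2}=41.569219
k∈{0,1,2} keeps every argument non-negative
  k=0: (−1)^1·41.5692/(12)·0.5758^5·0.8176^1 = -0.179277
  k=1: (−1)^2·41.5692/(4)·0.5758^3·0.8176^3 = +1.084295
  k=2: (−1)^3·41.5692/(12)·0.5758^1·0.8176^5 = -0.728667
d^3_{1,0}(1.9144) = -0.179277 +1.084295 -0.728667 = +0.176352
D = (-0.981432+0.191811i)·(+0.176352)·(+1.000000+0.000000i) = -0.173077+0.033826i

Re=-0.1731 Im=0.0338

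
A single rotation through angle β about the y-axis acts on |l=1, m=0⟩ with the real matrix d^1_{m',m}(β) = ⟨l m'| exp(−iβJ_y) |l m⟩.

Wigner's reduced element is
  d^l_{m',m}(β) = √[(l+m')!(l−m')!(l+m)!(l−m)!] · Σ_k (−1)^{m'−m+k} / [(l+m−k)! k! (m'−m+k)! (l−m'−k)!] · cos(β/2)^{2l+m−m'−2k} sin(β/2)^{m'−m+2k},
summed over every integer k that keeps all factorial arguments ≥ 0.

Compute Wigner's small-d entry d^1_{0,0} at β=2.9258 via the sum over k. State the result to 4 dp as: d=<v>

d=-0.9768

d^1_{0,0}(β=2.9258) via Wigner's sum:
With c≡cos(β/2)=0.107687 and s≡sin(β/2)=0.994185, N=[1·1·1·1]^{1/2}=1.000000
k: max(0,(0)−(0))=0 … min(1+(0),1−(0))=1
  k=0: (−1)^0·1.0000/(1)·0.1077^2·0.9942^0 = +0.011597
  k=1: (−1)^1·1.0000/(1)·0.1077^0·0.9942^2 = -0.988403
d^1_{0,0}(2.9258) = +0.011597 -0.988403 = -0.976807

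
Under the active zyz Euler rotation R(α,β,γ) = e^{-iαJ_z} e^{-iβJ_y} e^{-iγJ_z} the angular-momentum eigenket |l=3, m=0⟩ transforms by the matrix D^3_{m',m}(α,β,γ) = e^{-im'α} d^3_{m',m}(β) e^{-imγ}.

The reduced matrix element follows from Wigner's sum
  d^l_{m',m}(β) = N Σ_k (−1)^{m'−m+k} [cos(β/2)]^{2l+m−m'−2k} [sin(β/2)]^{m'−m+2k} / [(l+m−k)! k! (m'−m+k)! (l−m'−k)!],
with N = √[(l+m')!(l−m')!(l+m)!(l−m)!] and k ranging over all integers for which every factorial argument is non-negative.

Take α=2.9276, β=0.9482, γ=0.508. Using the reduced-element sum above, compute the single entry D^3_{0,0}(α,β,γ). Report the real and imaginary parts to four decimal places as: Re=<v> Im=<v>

Re=-0.3790 Im=0.0000

First d^3_{0,0}(β=0.9482), then the phase factors e^{-i(0)α} and e^{-i(0)γ}:
Half-angle: c=0.889704, s=0.456538. N=√(6·6·6·6)=36.000000
k∈{0,1,2,3} keeps every argument non-negative
  k=0: (−1)^0·36.0000/(36)·0.8897^6·0.4565^0 = +0.495990
  k=1: (−1)^1·36.0000/(4)·0.8897^4·0.4565^2 = -1.175380
  k=2: (−1)^2·36.0000/(4)·0.8897^2·0.4565^4 = +0.309486
  k=3: (−1)^3·36.0000/(36)·0.8897^0·0.4565^6 = -0.009054
d^3_{0,0}(0.9482) = +0.495990 -1.175380 +0.309486 -0.009054 = -0.378958
Phases: e^{-i·(0)·2.9276}=+1.000000+0.000000i, e^{-i·(0)·0.508}=+1.000000+0.000000i ⇒ D=-0.378958+0.000000i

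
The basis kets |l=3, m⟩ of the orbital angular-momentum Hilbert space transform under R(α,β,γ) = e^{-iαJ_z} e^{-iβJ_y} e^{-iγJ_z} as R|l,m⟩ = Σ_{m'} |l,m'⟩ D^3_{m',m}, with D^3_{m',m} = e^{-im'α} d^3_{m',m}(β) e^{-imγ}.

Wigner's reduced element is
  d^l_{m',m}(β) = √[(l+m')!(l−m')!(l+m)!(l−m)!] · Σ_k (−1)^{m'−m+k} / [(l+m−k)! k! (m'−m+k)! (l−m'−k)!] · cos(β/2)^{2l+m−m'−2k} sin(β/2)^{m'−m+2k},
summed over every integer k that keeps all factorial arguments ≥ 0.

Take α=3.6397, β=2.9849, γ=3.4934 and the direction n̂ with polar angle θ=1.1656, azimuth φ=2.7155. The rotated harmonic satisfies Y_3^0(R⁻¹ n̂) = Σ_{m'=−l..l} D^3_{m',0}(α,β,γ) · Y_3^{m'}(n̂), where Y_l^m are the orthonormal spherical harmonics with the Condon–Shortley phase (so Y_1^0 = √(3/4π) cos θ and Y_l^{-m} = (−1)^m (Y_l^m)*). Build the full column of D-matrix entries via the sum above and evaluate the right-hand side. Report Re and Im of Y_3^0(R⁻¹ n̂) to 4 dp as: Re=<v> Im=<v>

Need the full column D^3_{m',0} for m'=−3..3 at α=3.6397, β=2.9849, γ=3.4934.
cos(β/2)=0.078266, sin(β/2)=0.996932
d^3_{-3,0}: single k=3 term ⇒ +0.002124;  D = -0.000162-0.002118i
d^3_{-2,0}: k∈[2..3] ⇒ +0.000204 -0.033141 = -0.032937;  D = -0.017901-0.027648i
d^3_{-1,0}: k∈[1..3] ⇒ +0.000010 -0.004937 +0.266989 = +0.262063;  D = -0.230219-0.125204i
d^3_{0,0}: k∈[0..3] ⇒ +0.000000 -0.000336 +0.054457 -0.981736 = -0.927614;  D = -0.927614+0.000000i
d^3_{1,0}: k∈[0..2] ⇒ -0.000010 +0.004937 -0.266989 = -0.262063;  D = +0.230219-0.125204i
d^3_{2,0}: k∈[0..1] ⇒ +0.000204 -0.033141 = -0.032937;  D = -0.017901+0.027648i
d^3_{3,0}: single k=0 term ⇒ -0.002124;  D = +0.000162-0.002118i
Y_3^{m'}(θ=1.1656,φ=2.7155) and Σ D·Y over m':
  (-0.0002-0.0021i)·(-0.0934-0.3101i)  (-0.0179-0.0276i)·(+0.2240+0.2561i)  (-0.2302-0.1252i)·(+0.0603+0.0274i)  (-0.9276+0.0000i)·(-0.3270+0.0000i)  (+0.2302-0.1252i)·(-0.0603+0.0274i)  (-0.0179+0.0276i)·(+0.2240-0.2561i)  (+0.0002-0.0021i)·(+0.0934-0.3101i)
Y_3^0(R⁻¹ n̂) = +0.287291+0.000000i

Re=0.2873 Im=0.0000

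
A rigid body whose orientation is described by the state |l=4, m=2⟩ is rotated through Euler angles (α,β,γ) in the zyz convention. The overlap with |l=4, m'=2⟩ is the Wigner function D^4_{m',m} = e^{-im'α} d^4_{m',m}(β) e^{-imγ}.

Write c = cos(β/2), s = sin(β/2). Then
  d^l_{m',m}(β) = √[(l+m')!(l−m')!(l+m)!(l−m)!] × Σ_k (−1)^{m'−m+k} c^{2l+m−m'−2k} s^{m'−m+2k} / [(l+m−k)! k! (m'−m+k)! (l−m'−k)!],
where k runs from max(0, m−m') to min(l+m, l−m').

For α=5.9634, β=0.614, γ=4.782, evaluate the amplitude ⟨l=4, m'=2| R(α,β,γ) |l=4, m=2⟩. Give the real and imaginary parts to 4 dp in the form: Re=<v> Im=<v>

First d^4_{2,2}(β=0.614), then the phase factors e^{-i(2)α} and e^{-i(2)γ}:
c=cos(0.614/2)=0.953244, s=sin(0.614/2)=0.302200; N=√[720·2·720·2]=1440.000000
k: max(0,(2)−(2))=0 … min(4+(2),4−(2))=2
  k=0: (−1)^0·1440.0000/(1440)·0.9532^8·0.3022^0 = +0.681764
  k=1: (−1)^1·1440.0000/(120)·0.9532^6·0.3022^2 = -0.822236
  k=2: (−1)^2·1440.0000/(96)·0.9532^4·0.3022^4 = +0.103297
d^4_{2,2}(0.614) = +0.681764 -0.822236 +0.103297 = -0.037175
Attach z-rotation phases: D = e^{-i(2)(5.9634)}·(-0.037175)·e^{-i(2)(4.782)} = +0.032618+0.017834i

Re=0.0326 Im=0.0178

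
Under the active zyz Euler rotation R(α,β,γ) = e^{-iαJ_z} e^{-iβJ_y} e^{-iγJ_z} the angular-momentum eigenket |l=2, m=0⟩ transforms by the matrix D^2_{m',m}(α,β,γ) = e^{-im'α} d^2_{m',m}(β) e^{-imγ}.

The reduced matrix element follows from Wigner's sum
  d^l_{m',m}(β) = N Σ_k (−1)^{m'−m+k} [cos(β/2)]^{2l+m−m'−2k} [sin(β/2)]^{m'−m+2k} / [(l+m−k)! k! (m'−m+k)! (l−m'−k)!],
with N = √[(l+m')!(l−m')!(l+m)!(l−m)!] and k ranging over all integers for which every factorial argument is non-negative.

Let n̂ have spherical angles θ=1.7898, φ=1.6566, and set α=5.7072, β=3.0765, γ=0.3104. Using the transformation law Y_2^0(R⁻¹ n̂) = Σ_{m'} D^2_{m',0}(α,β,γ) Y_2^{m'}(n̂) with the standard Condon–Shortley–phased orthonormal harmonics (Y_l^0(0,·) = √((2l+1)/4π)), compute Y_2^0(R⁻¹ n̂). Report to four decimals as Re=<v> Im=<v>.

Re=-0.2855 Im=0.0000

Need the full column D^2_{m',0} for m'=−2..2 at α=5.7072, β=3.0765, γ=0.3104.
cos(β/2)=0.032541, sin(β/2)=0.999470
d^2_{-2,0}: single k=2 term ⇒ +0.002591;  D = +0.001054-0.002367i
d^2_{-1,0}: k∈[1..2] ⇒ +0.000084 -0.079581 = -0.079497;  D = -0.066671+0.043299i
d^2_{0,0}: k∈[0..2] ⇒ +0.000001 -0.004231 +0.997883 = +0.993653;  D = +0.993653+0.000000i
d^2_{1,0}: k∈[0..1] ⇒ -0.000084 +0.079581 = +0.079497;  D = +0.066671+0.043299i
d^2_{2,0}: single k=0 term ⇒ +0.002591;  D = +0.001054+0.002367i
Y_2^{m'}(θ=1.7898,φ=1.6566) and Σ D·Y over m':
  (+0.0011-0.0024i)·(-0.3626+0.0628i)  (-0.0667+0.0433i)·(+0.0140+0.1632i)  (+0.9937+0.0000i)·(-0.2707+0.0000i)  (+0.0667+0.0433i)·(-0.0140+0.1632i)  (+0.0011+0.0024i)·(-0.3626-0.0628i)
Y_2^0(R⁻¹ n̂) = -0.285487+0.000000i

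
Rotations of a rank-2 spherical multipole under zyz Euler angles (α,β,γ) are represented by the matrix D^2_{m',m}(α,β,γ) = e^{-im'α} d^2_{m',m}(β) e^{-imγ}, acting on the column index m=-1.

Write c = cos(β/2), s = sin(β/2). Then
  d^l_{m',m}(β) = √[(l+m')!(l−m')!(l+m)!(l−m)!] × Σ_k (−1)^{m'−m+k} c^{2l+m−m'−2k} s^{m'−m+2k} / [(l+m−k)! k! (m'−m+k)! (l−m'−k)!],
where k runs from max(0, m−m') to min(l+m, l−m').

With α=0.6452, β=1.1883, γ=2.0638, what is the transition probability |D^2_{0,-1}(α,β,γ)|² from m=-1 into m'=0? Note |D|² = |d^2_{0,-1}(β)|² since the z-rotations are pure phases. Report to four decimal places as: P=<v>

P=0.1799

First d^2_{0,-1}(β=1.1883), then the phase factors e^{-i(0)α} and e^{-i(-1)γ}:
Half-angle: c=0.828625, s=0.559805. N=√(2·2·1·6)=4.898979
Admissible k: 0..1 (factorial args all ≥0)
  k=0: (−1)^1·4.8990/(2)·0.8286^3·0.5598^1 = -0.780163
  k=1: (−1)^2·4.8990/(2)·0.8286^1·0.5598^3 = +0.356076
d^2_{0,-1}(1.1883) = -0.780163 +0.356076 = -0.424087
|D^2_{0,-1}|² = |d^2_{0,-1}(β)|² = (-0.424087)² = 0.179850 (the z-rotation phases have unit modulus)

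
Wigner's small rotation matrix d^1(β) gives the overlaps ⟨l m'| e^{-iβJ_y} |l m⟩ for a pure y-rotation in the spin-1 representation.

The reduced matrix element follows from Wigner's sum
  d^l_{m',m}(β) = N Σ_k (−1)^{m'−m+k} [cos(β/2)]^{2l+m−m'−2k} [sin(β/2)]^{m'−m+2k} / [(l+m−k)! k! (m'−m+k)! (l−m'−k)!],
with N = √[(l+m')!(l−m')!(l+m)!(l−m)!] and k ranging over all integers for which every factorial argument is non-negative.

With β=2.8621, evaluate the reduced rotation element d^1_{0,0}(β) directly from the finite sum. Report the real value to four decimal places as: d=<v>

d^1_{0,0}(β=2.8621) via Wigner's sum:
With c≡cos(β/2)=0.139292 and s≡sin(β/2)=0.990251, N=[1·1·1·1]^{1/2}=1.000000
k∈{0,1} keeps every argument non-negative
  k=0: (−1)^0·1.0000/(1)·0.1393^2·0.9903^0 = +0.019402
  k=1: (−1)^1·1.0000/(1)·0.1393^0·0.9903^2 = -0.980598
d^1_{0,0}(2.8621) = +0.019402 -0.980598 = -0.961196

d=-0.9612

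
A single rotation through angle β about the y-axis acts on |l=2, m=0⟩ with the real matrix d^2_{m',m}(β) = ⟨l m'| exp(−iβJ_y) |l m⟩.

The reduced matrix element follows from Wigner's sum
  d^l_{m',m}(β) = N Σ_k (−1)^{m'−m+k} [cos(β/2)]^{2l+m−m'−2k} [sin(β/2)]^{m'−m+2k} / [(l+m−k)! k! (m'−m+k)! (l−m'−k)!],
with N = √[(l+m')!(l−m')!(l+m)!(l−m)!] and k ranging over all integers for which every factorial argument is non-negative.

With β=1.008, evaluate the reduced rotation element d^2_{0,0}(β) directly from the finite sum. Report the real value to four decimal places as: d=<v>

d^2_{0,0}(β=1.008) via Wigner's sum:
Half-angle: c=0.875658, s=0.482932. N=√(2·2·2·2)=4.000000
k∈{0,1,2} keeps every argument non-negative
  k=0: (−1)^0·4.0000/(4)·0.8757^4·0.4829^0 = +0.587946
  k=1: (−1)^1·4.0000/(1)·0.8757^2·0.4829^2 = -0.715321
  k=2: (−1)^2·4.0000/(4)·0.8757^0·0.4829^4 = +0.054393
d^2_{0,0}(1.008) = +0.587946 -0.715321 +0.054393 = -0.072981

d=-0.0730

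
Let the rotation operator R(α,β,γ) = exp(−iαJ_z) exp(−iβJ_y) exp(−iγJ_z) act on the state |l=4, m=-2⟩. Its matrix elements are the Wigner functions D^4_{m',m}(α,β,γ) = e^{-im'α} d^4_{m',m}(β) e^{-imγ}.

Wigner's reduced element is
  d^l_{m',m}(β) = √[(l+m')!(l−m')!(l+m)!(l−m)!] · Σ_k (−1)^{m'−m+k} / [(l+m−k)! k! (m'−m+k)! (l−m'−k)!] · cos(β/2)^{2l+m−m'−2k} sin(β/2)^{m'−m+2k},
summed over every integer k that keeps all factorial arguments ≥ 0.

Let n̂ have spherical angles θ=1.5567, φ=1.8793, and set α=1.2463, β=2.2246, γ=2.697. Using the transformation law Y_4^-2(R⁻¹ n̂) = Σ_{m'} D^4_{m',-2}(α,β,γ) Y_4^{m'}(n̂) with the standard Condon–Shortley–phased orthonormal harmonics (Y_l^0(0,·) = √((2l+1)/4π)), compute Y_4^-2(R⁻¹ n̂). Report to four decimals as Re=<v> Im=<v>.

Re=0.2388 Im=0.2696

Need the full column D^4_{m',-2} for m'=−4..4 at α=1.2463, β=2.2246, γ=2.697.
cos(β/2)=0.442600, sin(β/2)=0.896719
d^4_{-4,-2}: single k=2 term ⇒ +0.031986;  D = -0.018491-0.026100i
d^4_{-3,-2}: k∈[1..2] ⇒ +0.011164 -0.137471 = -0.126308;  D = +0.120966-0.036345i
d^4_{-2,-2}: k∈[0..2] ⇒ +0.001473 -0.072538 +0.372189 = +0.301124;  D = -0.009820+0.300964i
d^4_{-1,-2}: k∈[0..2] ⇒ -0.012658 +0.259797 -0.710938 = -0.463800;  D = -0.434538-0.162132i
d^4_{0,-2}: k∈[0..2] ⇒ +0.057346 -0.627714 +0.966235 = +0.395867;  D = +0.249414-0.307414i
d^4_{1,-2}: k∈[0..2] ⇒ -0.173198 +1.066407 -0.875473 = +0.017737;  D = -0.009492-0.014983i
d^4_{2,-2}: k∈[0..2] ⇒ +0.372189 -1.222202 +0.418072 = -0.431941;  D = +0.419541-0.102754i
d^4_{3,-2}: k∈[0..1] ⇒ -0.564290 +0.772094 = +0.207805;  D = -0.017498+0.207067i
d^4_{4,-2}: single k=0 term ⇒ +0.538940;  D = +0.494531+0.214233i
Y_4^{m'}(θ=1.5567,φ=1.8793) and Σ D·Y over m':
  (-0.0185-0.0261i)·(+0.1462-0.4175i)  (+0.1210-0.0363i)·(+0.0141+0.0106i)  (-0.0098+0.3010i)·(+0.2724-0.1932i)  (-0.4345-0.1621i)·(+0.0061+0.0191i)  (+0.2494-0.3074i)·(+0.3167+0.0000i)  (-0.0095-0.0150i)·(-0.0061+0.0191i)  (+0.4195-0.1028i)·(+0.2724+0.1932i)  (-0.0175+0.2071i)·(-0.0141+0.0106i)  (+0.4945+0.2142i)·(+0.1462+0.4175i)
Y_4^-2(R⁻¹ n̂) = +0.238804+0.269606i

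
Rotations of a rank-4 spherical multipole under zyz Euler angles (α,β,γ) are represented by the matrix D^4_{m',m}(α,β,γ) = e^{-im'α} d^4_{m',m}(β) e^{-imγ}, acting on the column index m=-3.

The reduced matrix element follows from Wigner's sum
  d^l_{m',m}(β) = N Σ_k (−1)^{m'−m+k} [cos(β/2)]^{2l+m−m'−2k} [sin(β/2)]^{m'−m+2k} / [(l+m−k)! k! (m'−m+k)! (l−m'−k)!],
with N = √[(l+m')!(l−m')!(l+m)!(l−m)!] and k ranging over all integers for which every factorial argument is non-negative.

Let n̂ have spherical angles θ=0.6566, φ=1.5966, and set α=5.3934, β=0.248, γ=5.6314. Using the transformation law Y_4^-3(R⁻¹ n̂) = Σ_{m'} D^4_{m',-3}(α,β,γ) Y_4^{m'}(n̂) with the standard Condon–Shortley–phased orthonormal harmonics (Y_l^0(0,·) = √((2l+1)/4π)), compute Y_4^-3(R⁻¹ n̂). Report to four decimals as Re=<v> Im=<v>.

Need the full column D^4_{m',-3} for m'=−4..4 at α=5.3934, β=0.248, γ=5.6314.
cos(β/2)=0.992322, sin(β/2)=0.123682
d^4_{-4,-3}: single k=1 term ⇒ +0.331452;  D = +0.238256+0.230423i
d^4_{-3,-3}: k∈[0..1] ⇒ +0.940200 -0.102242 = +0.837958;  D = -0.073376+0.834740i
d^4_{-2,-3}: k∈[0..1] ⇒ -0.438470 +0.020435 = -0.418035;  D = +0.346585-0.233735i
d^4_{-1,-3}: k∈[0..1] ⇒ +0.115932 -0.003002 = +0.112930;  D = -0.108004-0.032990i
d^4_{0,-3}: k∈[0..1] ⇒ -0.021540 +0.000335 = -0.021206;  D = +0.007955+0.019657i
d^4_{1,-3}: k∈[0..1] ⇒ +0.003002 -0.000028 = +0.002974;  D = +0.001439-0.002602i
d^4_{2,-3}: k∈[0..1] ⇒ -0.000317 +0.000002 = -0.000316;  D = -0.000311+0.000055i
d^4_{3,-3}: k∈[0..1] ⇒ +0.000025 -0.000000 = +0.000025;  D = +0.000019+0.000016i
d^4_{4,-3}: single k=0 term ⇒ -0.000001;  D = +0.000000-0.000001i
Y_4^{m'}(θ=0.6566,φ=1.5966) and Σ D·Y over m':
  (+0.2383+0.2304i)·(+0.0611-0.0063i)  (-0.0734+0.8347i)·(+0.0174+0.2248i)  (+0.3466-0.2337i)·(-0.4222+0.0218i)  (-0.1080-0.0330i)·(-0.0082-0.3182i)  (+0.0080+0.0197i)·(-0.2164+0.0000i)  (+0.0014-0.0026i)·(+0.0082-0.3182i)  (-0.0003+0.0001i)·(-0.4222-0.0218i)  (+0.0000+0.0000i)·(-0.0174+0.2248i)  (+0.0000-0.0000i)·(+0.0611+0.0063i)
Y_4^-3(R⁻¹ n̂) = -0.326188+0.146773i

Re=-0.3262 Im=0.1468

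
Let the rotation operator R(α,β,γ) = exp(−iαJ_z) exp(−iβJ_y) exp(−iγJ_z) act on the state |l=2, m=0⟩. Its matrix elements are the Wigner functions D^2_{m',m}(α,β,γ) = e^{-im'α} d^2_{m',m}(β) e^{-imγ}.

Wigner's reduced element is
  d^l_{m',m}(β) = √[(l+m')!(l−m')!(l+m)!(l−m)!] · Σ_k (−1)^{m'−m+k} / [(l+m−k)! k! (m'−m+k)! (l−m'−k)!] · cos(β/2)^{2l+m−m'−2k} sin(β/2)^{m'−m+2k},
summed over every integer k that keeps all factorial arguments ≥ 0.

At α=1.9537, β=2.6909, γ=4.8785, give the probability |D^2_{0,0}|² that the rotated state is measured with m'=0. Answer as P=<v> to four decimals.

P=0.5118

D^2_{0,0}(1.9537,2.6909,4.8785) = e^{-i·0·1.9537}·d^2_{0,0}(2.6909)·e^{-i·0·4.8785}. Compute d first:
c=cos(2.6909/2)=0.223444, s=sin(2.6909/2)=0.974717; N=√[2·2·2·2]=4.000000
Admissible k: 0..2 (factorial args all ≥0)
  k=0: (−1)^0·4.0000/(4)·0.2234^4·0.9747^0 = +0.002493
  k=1: (−1)^1·4.0000/(1)·0.2234^2·0.9747^2 = -0.189738
  k=2: (−1)^2·4.0000/(4)·0.2234^0·0.9747^4 = +0.902638
d^2_{0,0}(2.6909) = +0.002493 -0.189738 +0.902638 = +0.715393
|D^2_{0,0}|² = |d^2_{0,0}(β)|² = (+0.715393)² = 0.511787 (the z-rotation phases have unit modulus)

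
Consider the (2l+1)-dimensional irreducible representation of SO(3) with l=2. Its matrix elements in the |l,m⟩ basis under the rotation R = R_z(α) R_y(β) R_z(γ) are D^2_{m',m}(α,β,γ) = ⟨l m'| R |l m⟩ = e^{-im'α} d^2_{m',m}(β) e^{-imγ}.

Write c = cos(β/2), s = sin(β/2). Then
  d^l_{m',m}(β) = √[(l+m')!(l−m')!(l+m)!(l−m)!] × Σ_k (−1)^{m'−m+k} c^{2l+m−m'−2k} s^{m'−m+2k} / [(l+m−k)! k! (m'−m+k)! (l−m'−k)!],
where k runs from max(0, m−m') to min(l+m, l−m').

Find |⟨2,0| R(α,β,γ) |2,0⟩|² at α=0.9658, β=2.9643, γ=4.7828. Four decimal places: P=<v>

First d^2_{0,0}(β=2.9643), then the phase factors e^{-i(0)α} and e^{-i(0)γ}:
Half-angle: c=0.088530, s=0.996073. N=√(2·2·2·2)=4.000000
k∈{0,1,2} keeps every argument non-negative
  k=0: (−1)^0·4.0000/(4)·0.0885^4·0.9961^0 = +0.000061
  k=1: (−1)^1·4.0000/(1)·0.0885^2·0.9961^2 = -0.031105
  k=2: (−1)^2·4.0000/(4)·0.0885^0·0.9961^4 = +0.984386
d^2_{0,0}(2.9643) = +0.000061 -0.031105 +0.984386 = +0.953343
|D^2_{0,0}|² = |d^2_{0,0}(β)|² = (+0.953343)² = 0.908863 (the z-rotation phases have unit modulus)

P=0.9089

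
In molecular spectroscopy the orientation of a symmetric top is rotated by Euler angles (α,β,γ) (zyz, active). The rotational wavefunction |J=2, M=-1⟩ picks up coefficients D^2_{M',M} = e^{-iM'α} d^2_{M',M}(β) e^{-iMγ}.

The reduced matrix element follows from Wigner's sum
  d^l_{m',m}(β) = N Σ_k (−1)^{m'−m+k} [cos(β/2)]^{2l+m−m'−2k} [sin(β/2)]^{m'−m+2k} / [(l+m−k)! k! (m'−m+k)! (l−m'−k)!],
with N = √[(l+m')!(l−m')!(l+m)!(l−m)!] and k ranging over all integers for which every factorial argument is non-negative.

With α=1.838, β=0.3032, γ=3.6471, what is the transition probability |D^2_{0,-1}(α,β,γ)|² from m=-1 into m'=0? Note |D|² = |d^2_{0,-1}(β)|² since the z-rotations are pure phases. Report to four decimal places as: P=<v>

First d^2_{0,-1}(β=0.3032), then the phase factors e^{-i(0)α} and e^{-i(-1)γ}:
With c≡cos(β/2)=0.988531 and s≡sin(β/2)=0.151020, N=[2·2·1·6]^{1/2}=4.898979
Admissible k: 0..1 (factorial args all ≥0)
  k=0: (−1)^1·4.8990/(2)·0.9885^3·0.1510^1 = -0.357339
  k=1: (−1)^2·4.8990/(2)·0.9885^1·0.1510^3 = +0.008340
d^2_{0,-1}(0.3032) = -0.357339 +0.008340 = -0.348999
|D^2_{0,-1}|² = |d^2_{0,-1}(β)|² = (-0.348999)² = 0.121800 (the z-rotation phases have unit modulus)

P=0.1218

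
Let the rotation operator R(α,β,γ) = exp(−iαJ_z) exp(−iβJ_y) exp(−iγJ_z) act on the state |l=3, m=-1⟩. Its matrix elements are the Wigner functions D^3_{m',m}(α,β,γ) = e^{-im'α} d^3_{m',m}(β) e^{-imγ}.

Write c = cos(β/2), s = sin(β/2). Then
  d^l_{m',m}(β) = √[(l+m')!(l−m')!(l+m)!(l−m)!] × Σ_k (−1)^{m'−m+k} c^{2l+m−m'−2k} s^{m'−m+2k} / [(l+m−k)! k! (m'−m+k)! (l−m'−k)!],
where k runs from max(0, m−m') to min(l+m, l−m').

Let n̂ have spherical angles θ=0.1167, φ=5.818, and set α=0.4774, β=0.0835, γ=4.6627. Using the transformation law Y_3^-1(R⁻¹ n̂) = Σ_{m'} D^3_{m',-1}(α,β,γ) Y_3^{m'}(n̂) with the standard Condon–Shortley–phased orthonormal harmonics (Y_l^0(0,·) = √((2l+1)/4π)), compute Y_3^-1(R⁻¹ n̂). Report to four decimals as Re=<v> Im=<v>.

Re=0.1212 Im=0.0127

Need the full column D^3_{m',-1} for m'=−3..3 at α=0.4774, β=0.0835, γ=4.6627.
cos(β/2)=0.999129, sin(β/2)=0.041738
d^3_{-3,-1}: single k=2 term ⇒ +0.006723;  D = +0.006605-0.001258i
d^3_{-2,-1}: k∈[1..2] ⇒ +0.131413 -0.000459 = +0.130954;  D = +0.102995-0.080877i
d^3_{-1,-1}: k∈[0..2] ⇒ +0.994783 -0.013888 +0.000018 = +0.980913;  D = +0.406872-0.892550i
d^3_{0,-1}: k∈[0..2] ⇒ -0.143955 +0.000754 -0.000000 = -0.143202;  D = +0.007113+0.143025i
d^3_{1,-1}: k∈[0..2] ⇒ +0.010416 -0.000024 +0.000000 = +0.010392;  D = -0.005227-0.008981i
d^3_{2,-1}: k∈[0..1] ⇒ -0.000459 +0.000000 = -0.000458;  D = +0.000387+0.000246i
d^3_{3,-1}: single k=0 term ⇒ +0.000012;  D = -0.000012-0.000001i
Y_3^{m'}(θ=0.1167,φ=5.818) and Σ D·Y over m':
  (+0.0066-0.0013i)·(+0.0001+0.0006i)  (+0.1030-0.0809i)·(+0.0082+0.0110i)  (+0.4069-0.8926i)·(+0.1322+0.0664i)  (+0.0071+0.1430i)·(+0.7162+0.0000i)  (-0.0052-0.0090i)·(-0.1322+0.0664i)  (+0.0004+0.0002i)·(+0.0082-0.0110i)  (-0.0000-0.0000i)·(-0.0001+0.0006i)
Y_3^-1(R⁻¹ n̂) = +0.121179+0.012714i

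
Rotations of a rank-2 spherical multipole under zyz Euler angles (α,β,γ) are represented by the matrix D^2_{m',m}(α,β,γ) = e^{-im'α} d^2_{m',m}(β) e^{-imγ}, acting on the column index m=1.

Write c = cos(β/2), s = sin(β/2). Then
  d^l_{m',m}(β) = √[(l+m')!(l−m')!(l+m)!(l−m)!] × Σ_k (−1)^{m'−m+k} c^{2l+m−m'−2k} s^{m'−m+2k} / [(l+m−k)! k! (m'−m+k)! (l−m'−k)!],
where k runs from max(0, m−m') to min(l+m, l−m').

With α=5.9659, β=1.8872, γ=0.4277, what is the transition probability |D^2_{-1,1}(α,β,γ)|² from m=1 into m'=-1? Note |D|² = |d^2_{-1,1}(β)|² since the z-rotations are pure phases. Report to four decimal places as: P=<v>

D^2_{-1,1}(5.9659,1.8872,0.4277) = e^{-i·-1·5.9659}·d^2_{-1,1}(1.8872)·e^{-i·1·0.4277}. Compute d first:
c=cos(1.8872/2)=0.586877, s=sin(1.8872/2)=0.809676; N=√[1·6·6·1]=6.000000
The bounds max(0,m−m')=2 and min(l+m,l−m')=3 give 2 terms
  k=2: (−1)^0·6.0000/(2)·0.5869^2·0.8097^2 = +0.677389
  k=3: (−1)^1·6.0000/(6)·0.5869^0·0.8097^4 = -0.429779
d^2_{-1,1}(1.8872) = +0.677389 -0.429779 = +0.247610
|D^2_{-1,1}|² = |d^2_{-1,1}(β)|² = (+0.247610)² = 0.061311 (the z-rotation phases have unit modulus)

P=0.0613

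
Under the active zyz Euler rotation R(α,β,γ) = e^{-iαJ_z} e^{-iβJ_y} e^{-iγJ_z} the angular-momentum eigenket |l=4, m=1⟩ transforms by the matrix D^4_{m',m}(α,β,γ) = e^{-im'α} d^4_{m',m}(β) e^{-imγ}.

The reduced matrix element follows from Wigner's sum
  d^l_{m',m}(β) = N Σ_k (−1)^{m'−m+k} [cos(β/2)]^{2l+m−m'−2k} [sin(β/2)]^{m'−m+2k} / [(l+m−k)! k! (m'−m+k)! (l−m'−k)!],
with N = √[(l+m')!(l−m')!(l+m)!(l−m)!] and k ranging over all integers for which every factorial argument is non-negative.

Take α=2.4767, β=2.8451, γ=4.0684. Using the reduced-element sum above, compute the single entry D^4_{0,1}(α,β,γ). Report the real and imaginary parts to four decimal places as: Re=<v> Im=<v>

First d^4_{0,1}(β=2.8451), then the phase factors e^{-i(0)α} and e^{-i(1)γ}:
c=cos(2.8451/2)=0.147704, s=sin(2.8451/2)=0.989032; N=√[24·24·120·6]=643.987578
k: max(0,(1)−(0))=1 … min(4+(1),4−(0))=4
  k=1: (−1)^0·643.9876/(144)·0.1477^7·0.9890^1 = +0.000007
  k=2: (−1)^1·643.9876/(24)·0.1477^5·0.9890^3 = -0.001825
  k=3: (−1)^2·643.9876/(24)·0.1477^3·0.9890^5 = +0.081826
  k=4: (−1)^3·643.9876/(144)·0.1477^1·0.9890^7 = -0.611474
d^4_{0,1}(2.8451) = +0.000007 -0.001825 +0.081826 -0.611474 = -0.531466
Attach z-rotation phases: D = e^{-i(0)(2.4767)}·(-0.531466)·e^{-i(1)(4.0684)} = +0.319087-0.425017i

Re=0.3191 Im=-0.4250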